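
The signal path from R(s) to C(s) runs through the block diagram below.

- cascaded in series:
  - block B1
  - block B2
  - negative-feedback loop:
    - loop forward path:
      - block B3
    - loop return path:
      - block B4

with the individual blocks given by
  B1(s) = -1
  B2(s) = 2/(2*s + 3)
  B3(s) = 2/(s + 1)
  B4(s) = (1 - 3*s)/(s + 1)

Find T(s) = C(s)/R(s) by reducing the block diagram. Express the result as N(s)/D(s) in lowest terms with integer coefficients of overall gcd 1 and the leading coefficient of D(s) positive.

Step 1: close the feedback loop around B3, B4 -> (2*s + 2)/(s^2 - 4*s + 3)
Step 2: combine B1, B2, [B3/(1+B3*B4)] in series; the result is T(s) itself (integer coefficients, no common factor, positive leading denominator coefficient)

Hence the answer: (-4*s - 4)/(2*s^3 - 5*s^2 - 6*s + 9)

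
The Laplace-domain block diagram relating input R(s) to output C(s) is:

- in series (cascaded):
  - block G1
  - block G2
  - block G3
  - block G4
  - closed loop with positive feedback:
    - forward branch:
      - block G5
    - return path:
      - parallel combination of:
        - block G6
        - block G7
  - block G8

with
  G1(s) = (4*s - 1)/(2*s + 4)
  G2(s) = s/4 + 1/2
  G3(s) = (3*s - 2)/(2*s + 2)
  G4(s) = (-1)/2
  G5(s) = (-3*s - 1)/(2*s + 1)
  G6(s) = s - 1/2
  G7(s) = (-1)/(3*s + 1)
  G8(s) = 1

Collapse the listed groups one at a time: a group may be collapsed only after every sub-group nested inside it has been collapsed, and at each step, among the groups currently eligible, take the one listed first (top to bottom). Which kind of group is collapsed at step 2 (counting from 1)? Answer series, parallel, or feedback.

Step 1 - sum the parallel branches G6, G7
Step 2 - collapse the loop (G5 forward, (G6+G7) return)
Step 3 - multiply G1, G2, G3, G4, [G5/(1-G5*(G6+G7))], G8 (series)
So the answer for step 2 is feedback.

Final answer: feedback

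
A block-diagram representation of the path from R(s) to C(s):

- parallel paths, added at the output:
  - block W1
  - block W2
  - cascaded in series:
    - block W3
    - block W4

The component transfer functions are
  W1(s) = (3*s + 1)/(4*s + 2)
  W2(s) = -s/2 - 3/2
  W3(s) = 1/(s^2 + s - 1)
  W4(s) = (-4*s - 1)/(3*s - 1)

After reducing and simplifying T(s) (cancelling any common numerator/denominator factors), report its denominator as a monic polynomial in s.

Answer: s^4 + 7*s^3/6 - s^2 - s/3 + 1/6

Working:
Step 1 - series reduction of W3, W4 = (-4*s - 1)/(3*s^3 + 2*s^2 - 4*s + 1)
Step 2 - parallel reduction of W1, W2, (W3*W4) = (-3*s^5 - 8*s^4 - 3*s^3 - 3*s^2 - 4*s - 2)/(6*s^4 + 7*s^3 - 6*s^2 - 2*s + 1)
No further cancellation is possible in the step-2 result, so that is T(s). Its denominator becomes monic after dividing by the leading coefficient 6.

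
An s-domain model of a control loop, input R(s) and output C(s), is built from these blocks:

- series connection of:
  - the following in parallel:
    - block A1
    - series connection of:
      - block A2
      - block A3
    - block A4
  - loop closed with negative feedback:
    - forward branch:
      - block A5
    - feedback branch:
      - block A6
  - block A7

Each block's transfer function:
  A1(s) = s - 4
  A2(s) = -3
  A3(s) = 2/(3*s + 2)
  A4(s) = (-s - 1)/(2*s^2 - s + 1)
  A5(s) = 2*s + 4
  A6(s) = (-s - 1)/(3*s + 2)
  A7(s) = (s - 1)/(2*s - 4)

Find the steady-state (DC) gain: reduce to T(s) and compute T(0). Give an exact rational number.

Answer: 8

Working:
Step 1. combine A2, A3 in series, giving (-6)/(3*s + 2)
Step 2. sum the parallel branches A1, (A2*A3), A4, giving (6*s^4 - 23*s^3 - 18*s^2 - s - 16)/(6*s^3 + s^2 + s + 2)
Step 3. close the feedback loop around A5, A6, giving (-6*s^2 - 16*s - 8)/(2*s^2 + 3*s + 2)
Step 4. combine (A1+(A2*A3)+A4), [A5/(1+A5*A6)], A7 in series, giving (-6*s^6 + 17*s^5 + 53*s^4 - 27*s^3 - 19*s^2 + 14*s - 32)/(4*s^5 - 4*s^4 - 5*s^3 - 5*s^2 - 4)
Step 4 gives the overall T(s). Then T(0) = -32/(-4) = 8.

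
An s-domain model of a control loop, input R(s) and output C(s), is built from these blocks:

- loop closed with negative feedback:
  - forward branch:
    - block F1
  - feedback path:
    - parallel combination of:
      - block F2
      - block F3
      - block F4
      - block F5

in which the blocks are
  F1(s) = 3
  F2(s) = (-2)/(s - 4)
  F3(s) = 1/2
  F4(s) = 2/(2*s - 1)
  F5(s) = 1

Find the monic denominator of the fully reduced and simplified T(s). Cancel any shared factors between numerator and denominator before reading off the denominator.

First reduce the diagram to T(s).

Step 1. reduce the parallel group F2, F3, F4, F5; result (6*s^2 - 31*s)/(4*s^2 - 18*s + 8)
Step 2. collapse the loop (F1 forward, (F2+F3+F4+F5) return); result (12*s^2 - 54*s + 24)/(22*s^2 - 111*s + 8)
T(s) is the step-2 result (common factors already cancelled). Leading coefficient of the denominator: 22. Divide through by 22 for the monic polynomial.

Answer: s^2 - 111*s/22 + 4/11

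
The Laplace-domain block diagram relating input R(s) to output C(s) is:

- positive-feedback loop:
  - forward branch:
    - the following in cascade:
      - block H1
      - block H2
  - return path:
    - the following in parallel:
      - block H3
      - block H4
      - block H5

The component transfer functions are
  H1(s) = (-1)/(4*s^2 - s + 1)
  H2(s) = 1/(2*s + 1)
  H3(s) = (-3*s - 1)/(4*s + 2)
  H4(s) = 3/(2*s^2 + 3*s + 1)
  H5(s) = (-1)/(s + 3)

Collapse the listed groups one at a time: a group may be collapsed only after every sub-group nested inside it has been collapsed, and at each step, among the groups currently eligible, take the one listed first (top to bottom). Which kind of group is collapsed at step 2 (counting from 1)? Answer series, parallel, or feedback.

The answer is parallel.

Reasoning:
Step 1: reduce the series chain H1, H2
Step 2: parallel reduction of H3, H4, H5
Step 3: feedback reduction of (H1*H2), (H3+H4+H5)
So the answer for step 2 is parallel.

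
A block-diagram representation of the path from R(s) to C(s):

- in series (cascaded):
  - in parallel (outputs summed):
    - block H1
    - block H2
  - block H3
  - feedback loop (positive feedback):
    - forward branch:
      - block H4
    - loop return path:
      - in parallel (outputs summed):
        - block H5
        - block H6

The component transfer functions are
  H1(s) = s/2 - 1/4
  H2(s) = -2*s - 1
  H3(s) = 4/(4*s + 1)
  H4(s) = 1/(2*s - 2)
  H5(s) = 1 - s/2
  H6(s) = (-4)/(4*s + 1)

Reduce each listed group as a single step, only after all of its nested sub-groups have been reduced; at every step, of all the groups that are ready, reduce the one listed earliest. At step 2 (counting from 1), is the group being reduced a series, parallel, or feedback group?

Answer: parallel

Working:
Step 1: parallel reduction of H1, H2
Step 2: parallel reduction of H5, H6
Step 3: apply the feedback formula to H4, (H5+H6)
Step 4: combine (H1+H2), H3, [H4/(1-H4*(H5+H6))] in series
Step 2: parallel.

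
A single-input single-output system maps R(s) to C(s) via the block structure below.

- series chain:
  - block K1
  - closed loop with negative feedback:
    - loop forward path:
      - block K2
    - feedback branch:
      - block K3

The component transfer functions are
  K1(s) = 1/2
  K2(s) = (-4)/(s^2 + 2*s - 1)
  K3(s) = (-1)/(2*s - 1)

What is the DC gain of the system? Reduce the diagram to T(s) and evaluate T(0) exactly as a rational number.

Step 1. close the feedback loop around K2, K3; result (4 - 8*s)/(2*s^3 + 3*s^2 - 4*s + 5)
Step 2. series reduction of K1, [K2/(1+K2*K3)]; result (2 - 4*s)/(2*s^3 + 3*s^2 - 4*s + 5)
DC gain: substitute s = 0 into T(s) from step 2: T(0) = 2/5.

Hence the answer: 2/5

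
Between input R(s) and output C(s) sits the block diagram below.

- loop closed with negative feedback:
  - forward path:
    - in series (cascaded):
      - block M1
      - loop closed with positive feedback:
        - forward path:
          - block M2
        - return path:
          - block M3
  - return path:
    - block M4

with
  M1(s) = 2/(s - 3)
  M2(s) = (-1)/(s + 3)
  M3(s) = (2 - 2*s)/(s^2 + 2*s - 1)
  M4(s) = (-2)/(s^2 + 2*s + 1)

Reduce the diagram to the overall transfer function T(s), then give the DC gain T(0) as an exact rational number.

First reduce the diagram to T(s).

Step 1. close the feedback loop around M2, M3 = (-s^2 - 2*s + 1)/(s^3 + 5*s^2 + 3*s - 1)
Step 2. reduce the series chain M1, [M2/(1-M2*M3)] = (-2*s^2 - 4*s + 2)/(s^4 + 2*s^3 - 12*s^2 - 10*s + 3)
Step 3. close the feedback loop around (M1*[M2/(1-M2*M3)]), M4 = (-2*s^4 - 8*s^3 - 8*s^2 + 2)/(s^6 + 4*s^5 - 7*s^4 - 32*s^3 - 25*s^2 + 4*s - 1)
The step-3 result is T(s). Setting s = 0: T(0) = 2/(-1) = -2.

Answer: -2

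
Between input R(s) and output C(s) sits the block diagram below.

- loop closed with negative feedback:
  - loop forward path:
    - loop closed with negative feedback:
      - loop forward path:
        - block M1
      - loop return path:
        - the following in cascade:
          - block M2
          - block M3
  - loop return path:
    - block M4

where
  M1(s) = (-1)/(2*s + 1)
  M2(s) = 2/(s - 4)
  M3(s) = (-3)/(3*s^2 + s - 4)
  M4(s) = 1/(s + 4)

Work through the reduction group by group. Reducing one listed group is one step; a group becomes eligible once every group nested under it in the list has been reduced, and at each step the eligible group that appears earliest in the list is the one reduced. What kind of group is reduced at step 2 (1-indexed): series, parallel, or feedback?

(1) series reduction of M2, M3
(2) feedback reduction of M1, (M2*M3)
(3) close the feedback loop around [M1/(1+M1*(M2*M3))], M4
The group at step 2 is a feedback group.

Answer: feedback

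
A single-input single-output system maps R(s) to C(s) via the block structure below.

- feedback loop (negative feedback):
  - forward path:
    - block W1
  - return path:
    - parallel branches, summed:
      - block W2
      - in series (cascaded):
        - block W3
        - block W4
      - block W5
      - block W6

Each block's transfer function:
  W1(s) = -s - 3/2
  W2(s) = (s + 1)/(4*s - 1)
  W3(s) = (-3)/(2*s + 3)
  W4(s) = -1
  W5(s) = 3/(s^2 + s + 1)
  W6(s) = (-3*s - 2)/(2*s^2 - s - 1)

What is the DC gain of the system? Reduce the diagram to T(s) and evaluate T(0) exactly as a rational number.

Step 1. combine W3, W4 in series: 3/(2*s + 3)
Step 2. add W2, (W3*W4), W5, W6 (parallel): (4*s^6 + 12*s^5 - 5*s^4 - 49*s^3 - 159*s^2 - 43*s + 15)/(16*s^6 + 28*s^5 + 4*s^4 - 19*s^3 - 28*s^2 - 4*s + 3)
Step 3. apply the feedback formula to W1, (W2+(W3*W4)+W5+W6): (16*s^6 + 28*s^5 + 4*s^4 - 19*s^3 - 28*s^2 - 4*s + 3)/(4*s^6 - 4*s^5 - 9*s^4 - 47*s^3 - 143*s^2 - 39*s + 13)
That last expression is T(s); at s = 0 only the constant terms survive, so T(0) = 3/13.

Therefore the answer is 3/13.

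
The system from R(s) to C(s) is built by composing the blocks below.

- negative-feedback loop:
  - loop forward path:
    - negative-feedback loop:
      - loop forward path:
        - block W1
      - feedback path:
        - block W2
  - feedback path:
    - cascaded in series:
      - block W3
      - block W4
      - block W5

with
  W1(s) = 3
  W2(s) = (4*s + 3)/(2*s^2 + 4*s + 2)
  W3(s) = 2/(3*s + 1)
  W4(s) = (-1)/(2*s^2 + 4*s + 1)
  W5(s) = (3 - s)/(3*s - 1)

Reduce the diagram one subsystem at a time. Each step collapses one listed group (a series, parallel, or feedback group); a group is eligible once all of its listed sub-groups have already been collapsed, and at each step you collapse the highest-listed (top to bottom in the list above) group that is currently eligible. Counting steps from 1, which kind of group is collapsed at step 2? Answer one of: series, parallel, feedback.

Step 1. close the feedback loop around W1, W2
Step 2. series reduction of W3, W4, W5
Step 3. close the feedback loop around [W1/(1+W1*W2)], (W3*W4*W5)
At step 2 the group reduced is series.

Hence the answer: series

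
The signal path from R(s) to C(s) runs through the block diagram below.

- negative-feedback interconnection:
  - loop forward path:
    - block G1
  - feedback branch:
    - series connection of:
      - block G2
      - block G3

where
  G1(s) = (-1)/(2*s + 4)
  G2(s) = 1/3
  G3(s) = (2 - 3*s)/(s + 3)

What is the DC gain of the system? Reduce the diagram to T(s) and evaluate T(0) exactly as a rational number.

First reduce the diagram to T(s).

(1) reduce the series chain G2, G3; result (2 - 3*s)/(3*s + 9)
(2) feedback reduction of G1, (G2*G3); result (-3*s - 9)/(6*s^2 + 33*s + 34)
DC gain: substitute s = 0 into T(s) from step 2: T(0) = -9/34.

Answer: -9/34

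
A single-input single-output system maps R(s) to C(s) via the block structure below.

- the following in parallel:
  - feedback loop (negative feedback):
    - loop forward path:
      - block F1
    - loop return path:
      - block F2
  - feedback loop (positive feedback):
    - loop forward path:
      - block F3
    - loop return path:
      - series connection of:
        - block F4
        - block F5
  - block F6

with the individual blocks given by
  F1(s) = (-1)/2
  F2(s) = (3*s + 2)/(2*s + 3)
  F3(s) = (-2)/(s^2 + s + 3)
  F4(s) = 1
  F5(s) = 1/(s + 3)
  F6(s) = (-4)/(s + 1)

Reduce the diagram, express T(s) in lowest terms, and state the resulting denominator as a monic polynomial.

The answer is s^5 + 9*s^4 + 30*s^3 + 57*s^2 + 79*s + 44.

Reasoning:
Step 1: close the feedback loop around F1, F2 -> (-2*s - 3)/(s + 4)
Step 2: reduce the series chain F4, F5 -> 1/(s + 3)
Step 3: reduce the feedback loop with forward F3 and return (F4*F5) -> (-2*s - 6)/(s^3 + 4*s^2 + 6*s + 11)
Step 4: combine [F1/(1+F1*F2)], [F3/(1-F3*(F4*F5))], F6 in parallel -> (-2*s^5 - 17*s^4 - 69*s^3 - 168*s^2 - 251*s - 233)/(s^5 + 9*s^4 + 30*s^3 + 57*s^2 + 79*s + 44)
That last expression is T(s), already simplified, and its denominator is already monic.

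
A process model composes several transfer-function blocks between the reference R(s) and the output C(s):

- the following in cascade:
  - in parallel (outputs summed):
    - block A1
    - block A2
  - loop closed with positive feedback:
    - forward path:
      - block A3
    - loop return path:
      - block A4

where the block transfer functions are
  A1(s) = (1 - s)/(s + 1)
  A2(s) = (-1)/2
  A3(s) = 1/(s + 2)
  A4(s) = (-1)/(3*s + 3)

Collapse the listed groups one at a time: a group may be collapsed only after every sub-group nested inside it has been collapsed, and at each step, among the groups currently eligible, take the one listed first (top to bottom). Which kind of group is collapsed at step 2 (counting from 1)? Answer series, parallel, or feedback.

1. parallel reduction of A1, A2
2. reduce the feedback loop with forward A3 and return A4
3. multiply (A1+A2), [A3/(1-A3*A4)] (series)
So the answer for step 2 is feedback.

Therefore the answer is feedback.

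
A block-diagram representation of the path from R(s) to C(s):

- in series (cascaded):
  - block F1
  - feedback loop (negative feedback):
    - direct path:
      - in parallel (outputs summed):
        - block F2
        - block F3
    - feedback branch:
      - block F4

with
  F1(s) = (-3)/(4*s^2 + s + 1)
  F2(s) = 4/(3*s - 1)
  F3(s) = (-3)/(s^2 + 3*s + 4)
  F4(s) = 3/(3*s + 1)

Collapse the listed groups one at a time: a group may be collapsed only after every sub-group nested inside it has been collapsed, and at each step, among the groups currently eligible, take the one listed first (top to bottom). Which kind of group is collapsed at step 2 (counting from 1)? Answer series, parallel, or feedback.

Reducing step by step:

(1) parallel reduction of F2, F3
(2) close the feedback loop around (F2+F3), F4
(3) series reduction of F1, [(F2+F3)/(1+(F2+F3)*F4)]
Step 2: feedback.

Answer: feedback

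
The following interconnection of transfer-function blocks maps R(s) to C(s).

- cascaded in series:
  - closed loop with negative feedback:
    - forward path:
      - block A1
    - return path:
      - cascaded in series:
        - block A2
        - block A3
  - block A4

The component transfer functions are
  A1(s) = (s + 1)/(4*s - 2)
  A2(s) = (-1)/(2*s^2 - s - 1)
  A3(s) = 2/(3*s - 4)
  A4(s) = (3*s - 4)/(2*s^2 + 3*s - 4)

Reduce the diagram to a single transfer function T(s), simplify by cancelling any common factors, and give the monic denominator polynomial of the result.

First reduce the diagram to T(s).

[1] combine A2, A3 in series -> (-2)/(6*s^3 - 11*s^2 + s + 4)
[2] feedback reduction of A1, (A2*A3) -> (6*s^4 - 5*s^3 - 10*s^2 + 5*s + 4)/(24*s^4 - 56*s^3 + 26*s^2 + 12*s - 10)
[3] multiply [A1/(1+A1*(A2*A3))], A4 (series) -> (18*s^5 - 39*s^4 - 10*s^3 + 55*s^2 - 8*s - 16)/(48*s^6 - 40*s^5 - 212*s^4 + 326*s^3 - 88*s^2 - 78*s + 40)
T(s) is the step-3 result (common factors already cancelled). Leading coefficient of the denominator: 48. Divide through by 48 for the monic polynomial.

Answer: s^6 - 5*s^5/6 - 53*s^4/12 + 163*s^3/24 - 11*s^2/6 - 13*s/8 + 5/6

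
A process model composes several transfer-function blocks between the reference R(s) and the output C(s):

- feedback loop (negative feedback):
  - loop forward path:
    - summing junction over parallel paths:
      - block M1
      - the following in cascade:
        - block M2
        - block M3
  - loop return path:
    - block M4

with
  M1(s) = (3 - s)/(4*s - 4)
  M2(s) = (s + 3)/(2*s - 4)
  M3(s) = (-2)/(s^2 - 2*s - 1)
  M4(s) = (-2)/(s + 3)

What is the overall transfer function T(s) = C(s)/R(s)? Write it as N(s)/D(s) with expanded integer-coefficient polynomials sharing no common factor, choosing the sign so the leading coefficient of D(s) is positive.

The answer is (-s^5 + 4*s^4 + 2*s^3 - 58*s^2 + 15*s + 54)/(4*s^5 - 6*s^4 - 46*s^3 + 118*s^2 - 18*s - 60).

Reasoning:
[1] combine M2, M3 in series gives (-s - 3)/(s^3 - 4*s^2 + 3*s + 2)
[2] add M1, (M2*M3) (parallel) gives (-s^4 + 7*s^3 - 19*s^2 - s + 18)/(4*s^4 - 20*s^3 + 28*s^2 - 4*s - 8)
[3] collapse the loop ((M1+(M2*M3)) forward, M4 return), which is the overall transfer function T(s) = C(s)/R(s) in lowest terms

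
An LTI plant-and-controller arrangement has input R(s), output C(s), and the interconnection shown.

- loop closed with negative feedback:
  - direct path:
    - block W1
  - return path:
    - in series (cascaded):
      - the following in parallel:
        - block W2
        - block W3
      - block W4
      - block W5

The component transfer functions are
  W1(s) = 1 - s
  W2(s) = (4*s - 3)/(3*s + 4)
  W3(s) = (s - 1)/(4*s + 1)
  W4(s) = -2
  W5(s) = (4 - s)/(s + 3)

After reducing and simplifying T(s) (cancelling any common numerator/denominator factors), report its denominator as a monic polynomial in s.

First reduce the diagram to T(s).

[1] add W2, W3 (parallel); result (19*s^2 - 7*s - 7)/(12*s^2 + 19*s + 4)
[2] cascade (W2+W3), W4, W5; result (38*s^3 - 166*s^2 + 42*s + 56)/(12*s^3 + 55*s^2 + 61*s + 12)
[3] reduce the feedback loop with forward W1 and return ((W2+W3)*W4*W5); result (12*s^4 + 43*s^3 + 6*s^2 - 49*s - 12)/(38*s^4 - 216*s^3 + 153*s^2 - 47*s - 68)
Step 3 gives the fully reduced T(s), with no common factor left to cancel. The denominator's leading coefficient is 38, so divide each of its coefficients by 38 to get the monic form.

Answer: s^4 - 108*s^3/19 + 153*s^2/38 - 47*s/38 - 34/19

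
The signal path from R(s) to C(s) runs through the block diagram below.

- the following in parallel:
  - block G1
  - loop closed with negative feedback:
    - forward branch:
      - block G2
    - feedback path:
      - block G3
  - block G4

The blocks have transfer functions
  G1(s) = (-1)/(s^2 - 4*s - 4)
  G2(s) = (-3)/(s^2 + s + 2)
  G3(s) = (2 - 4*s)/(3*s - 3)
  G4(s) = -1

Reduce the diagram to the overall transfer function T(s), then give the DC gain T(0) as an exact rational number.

Step 1: apply the feedback formula to G2, G3 gives (3 - 3*s)/(s^3 + 5*s - 4)
Step 2: sum the parallel branches G1, [G2/(1+G2*G3)], G4 gives (-s^5 + 4*s^4 - 5*s^3 + 39*s^2 - s - 24)/(s^5 - 4*s^4 + s^3 - 24*s^2 - 4*s + 16)
DC gain: substitute s = 0 into T(s) from step 2: T(0) = -24/16 = -3/2.

Answer: -3/2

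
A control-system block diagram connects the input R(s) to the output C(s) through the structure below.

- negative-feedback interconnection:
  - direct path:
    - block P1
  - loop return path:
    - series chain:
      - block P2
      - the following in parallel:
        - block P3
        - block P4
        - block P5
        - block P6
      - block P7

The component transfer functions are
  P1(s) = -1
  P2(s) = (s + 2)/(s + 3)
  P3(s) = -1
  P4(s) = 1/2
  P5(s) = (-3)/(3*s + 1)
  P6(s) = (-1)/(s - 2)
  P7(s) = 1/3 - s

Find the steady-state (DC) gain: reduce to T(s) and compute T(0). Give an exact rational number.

[1] add P3, P4, P5, P6 (parallel): (-3*s^2 - 7*s + 12)/(6*s^2 - 10*s - 4)
[2] reduce the series chain P2, (P3+P4+P5+P6), P7: (9*s^4 + 36*s^3 - 7*s^2 - 74*s + 24)/(18*s^3 + 24*s^2 - 102*s - 36)
[3] close the feedback loop around P1, (P2*(P3+P4+P5+P6)*P7): (18*s^3 + 24*s^2 - 102*s - 36)/(9*s^4 + 18*s^3 - 31*s^2 + 28*s + 60)
The step-3 result is T(s). Setting s = 0: T(0) = -36/60 = -3/5.

Therefore the answer is -3/5.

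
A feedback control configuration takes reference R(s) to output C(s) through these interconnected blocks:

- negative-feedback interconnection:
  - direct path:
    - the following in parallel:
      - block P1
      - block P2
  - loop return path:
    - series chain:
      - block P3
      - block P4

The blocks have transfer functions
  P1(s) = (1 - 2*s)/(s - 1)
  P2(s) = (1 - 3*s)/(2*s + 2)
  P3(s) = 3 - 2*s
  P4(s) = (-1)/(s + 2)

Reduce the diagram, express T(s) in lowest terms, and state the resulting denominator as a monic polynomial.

The answer is s^3 - 29*s^2/12 + s/2 + 7/12.

Reasoning:
[1] sum the parallel branches P1, P2: (-7*s^2 + 2*s + 1)/(2*s^2 - 2)
[2] cascade P3, P4: (2*s - 3)/(s + 2)
[3] reduce the feedback loop with forward (P1+P2) and return (P3*P4): (7*s^3 + 12*s^2 - 5*s - 2)/(12*s^3 - 29*s^2 + 6*s + 7)
That last expression is T(s), already simplified. Scaling its denominator by 1/12 (the reciprocal of the leading coefficient) yields the monic denominator.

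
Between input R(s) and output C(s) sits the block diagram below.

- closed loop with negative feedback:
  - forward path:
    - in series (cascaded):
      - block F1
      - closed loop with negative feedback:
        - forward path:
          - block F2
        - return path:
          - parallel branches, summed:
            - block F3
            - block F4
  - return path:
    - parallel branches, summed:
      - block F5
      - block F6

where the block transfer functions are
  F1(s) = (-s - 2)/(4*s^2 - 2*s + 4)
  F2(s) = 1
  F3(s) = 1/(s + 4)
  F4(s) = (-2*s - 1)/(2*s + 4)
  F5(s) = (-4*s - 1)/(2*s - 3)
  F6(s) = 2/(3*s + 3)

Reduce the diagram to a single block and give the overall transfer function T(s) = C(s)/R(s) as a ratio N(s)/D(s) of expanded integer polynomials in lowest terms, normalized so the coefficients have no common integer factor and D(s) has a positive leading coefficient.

Step 1. combine F3, F4 in parallel -> (-2*s^2 - 7*s)/(2*s^2 + 12*s + 16)
Step 2. collapse the loop (F2 forward, (F3+F4) return) -> (2*s^2 + 12*s + 16)/(5*s + 16)
Step 3. combine F1, [F2/(1+F2*(F3+F4))] in series -> (-s^3 - 8*s^2 - 20*s - 16)/(10*s^3 + 27*s^2 - 6*s + 32)
Step 4. sum the parallel branches F5, F6 -> (-12*s^2 - 11*s - 9)/(6*s^2 - 3*s - 9)
Step 5. collapse the loop ((F1*[F2/(1+F2*(F3+F4))]) forward, (F5+F6) return) - this is the overall T(s), already in the required normalized form

Answer: (-6*s^5 - 45*s^4 - 87*s^3 + 36*s^2 + 228*s + 144)/(72*s^5 + 239*s^4 + 130*s^3 + 451*s^2 + 314*s - 144)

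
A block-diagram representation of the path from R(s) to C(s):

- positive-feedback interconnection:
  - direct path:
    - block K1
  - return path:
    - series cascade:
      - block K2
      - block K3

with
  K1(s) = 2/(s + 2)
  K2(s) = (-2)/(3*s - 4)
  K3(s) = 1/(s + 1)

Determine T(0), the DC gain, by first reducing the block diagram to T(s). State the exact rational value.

Answer: 2

Working:
1. cascade K2, K3, giving (-2)/(3*s^2 - s - 4)
2. feedback reduction of K1, (K2*K3), giving (6*s^2 - 2*s - 8)/(3*s^3 + 5*s^2 - 6*s - 4)
Step 2 gives the overall T(s). Then T(0) = -8/(-4) = 2.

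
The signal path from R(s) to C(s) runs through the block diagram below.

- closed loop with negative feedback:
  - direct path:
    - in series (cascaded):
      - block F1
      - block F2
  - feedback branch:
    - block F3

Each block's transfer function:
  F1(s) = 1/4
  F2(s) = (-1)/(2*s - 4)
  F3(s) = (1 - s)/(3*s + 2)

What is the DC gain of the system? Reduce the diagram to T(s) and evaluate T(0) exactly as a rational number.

Reducing step by step:

Step 1. combine F1, F2 in series: (-1)/(8*s - 16)
Step 2. collapse the loop ((F1*F2) forward, F3 return): (-3*s - 2)/(24*s^2 - 31*s - 33)
Step 2 gives the overall T(s). Then T(0) = -2/(-33) = 2/33.

Answer: 2/33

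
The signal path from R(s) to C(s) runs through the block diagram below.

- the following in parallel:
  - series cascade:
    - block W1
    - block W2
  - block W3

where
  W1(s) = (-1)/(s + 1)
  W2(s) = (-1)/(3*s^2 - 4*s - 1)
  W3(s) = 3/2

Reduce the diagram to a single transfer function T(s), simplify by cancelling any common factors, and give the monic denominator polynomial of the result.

Reducing step by step:

Step 1: combine W1, W2 in series -> 1/(3*s^3 - s^2 - 5*s - 1)
Step 2: parallel reduction of (W1*W2), W3 -> (9*s^3 - 3*s^2 - 15*s - 1)/(6*s^3 - 2*s^2 - 10*s - 2)
No further cancellation is possible in the step-2 result, so that is T(s). Its denominator becomes monic after dividing by the leading coefficient 6.

Answer: s^3 - s^2/3 - 5*s/3 - 1/3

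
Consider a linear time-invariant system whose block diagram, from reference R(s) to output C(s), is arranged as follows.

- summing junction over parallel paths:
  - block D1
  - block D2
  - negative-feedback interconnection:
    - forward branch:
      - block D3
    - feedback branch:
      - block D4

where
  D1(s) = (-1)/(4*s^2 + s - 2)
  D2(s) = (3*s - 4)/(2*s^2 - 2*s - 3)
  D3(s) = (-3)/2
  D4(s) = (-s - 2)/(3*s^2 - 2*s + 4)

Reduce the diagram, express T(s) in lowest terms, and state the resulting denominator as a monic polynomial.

[1] collapse the loop (D3 forward, D4 return); result (-9*s^2 + 6*s - 12)/(6*s^2 - s + 14)
[2] reduce the parallel group D1, D2, [D3/(1+D3*D4)]; result (-72*s^6 + 174*s^5 - 72*s^4 + 90*s^3 + 32*s^2 - 99*s + 82)/(48*s^6 - 44*s^5 + 10*s^4 - 60*s^3 - 217*s^2 + 8*s + 84)
No further cancellation is possible in the step-2 result, so that is T(s). Its denominator becomes monic after dividing by the leading coefficient 48.

Answer: s^6 - 11*s^5/12 + 5*s^4/24 - 5*s^3/4 - 217*s^2/48 + s/6 + 7/4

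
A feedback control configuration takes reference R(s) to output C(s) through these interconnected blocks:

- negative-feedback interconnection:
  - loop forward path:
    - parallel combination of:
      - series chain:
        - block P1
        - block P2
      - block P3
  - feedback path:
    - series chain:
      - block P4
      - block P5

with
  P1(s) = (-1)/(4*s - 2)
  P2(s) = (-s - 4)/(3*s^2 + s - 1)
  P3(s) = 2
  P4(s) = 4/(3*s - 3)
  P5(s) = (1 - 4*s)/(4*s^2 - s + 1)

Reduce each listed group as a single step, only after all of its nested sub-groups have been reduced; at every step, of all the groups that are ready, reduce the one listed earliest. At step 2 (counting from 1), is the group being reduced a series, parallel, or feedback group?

Step 1: reduce the series chain P1, P2
Step 2: parallel reduction of (P1*P2), P3
Step 3: series reduction of P4, P5
Step 4: close the feedback loop around ((P1*P2)+P3), (P4*P5)
At step 2 the group reduced is parallel.

Hence the answer: parallel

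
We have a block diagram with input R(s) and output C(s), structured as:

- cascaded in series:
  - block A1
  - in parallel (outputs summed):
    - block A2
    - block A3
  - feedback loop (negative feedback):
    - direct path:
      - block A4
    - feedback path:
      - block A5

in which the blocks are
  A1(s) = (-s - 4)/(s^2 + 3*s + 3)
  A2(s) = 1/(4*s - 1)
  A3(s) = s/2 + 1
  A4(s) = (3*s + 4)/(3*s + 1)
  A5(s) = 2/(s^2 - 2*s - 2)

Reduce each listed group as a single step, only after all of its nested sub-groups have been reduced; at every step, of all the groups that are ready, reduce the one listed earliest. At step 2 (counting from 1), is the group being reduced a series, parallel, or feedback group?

[1] add A2, A3 (parallel)
[2] close the feedback loop around A4, A5
[3] reduce the series chain A1, (A2+A3), [A4/(1+A4*A5)]
Step 2 collapses a feedback group.

Hence the answer: feedback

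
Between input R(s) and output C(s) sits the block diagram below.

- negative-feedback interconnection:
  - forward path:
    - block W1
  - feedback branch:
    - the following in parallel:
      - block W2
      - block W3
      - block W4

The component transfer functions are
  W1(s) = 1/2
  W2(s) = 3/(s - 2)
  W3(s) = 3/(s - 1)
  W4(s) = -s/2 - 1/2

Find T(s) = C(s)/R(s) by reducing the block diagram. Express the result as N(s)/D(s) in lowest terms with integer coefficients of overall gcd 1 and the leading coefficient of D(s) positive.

The answer is (-2*s^2 + 6*s - 4)/(s^3 - 6*s^2 - s + 12).

Reasoning:
(1) add W2, W3, W4 (parallel) = (-s^3 + 2*s^2 + 13*s - 20)/(2*s^2 - 6*s + 4)
(2) close the feedback loop around W1, (W2+W3+W4), giving the overall T(s)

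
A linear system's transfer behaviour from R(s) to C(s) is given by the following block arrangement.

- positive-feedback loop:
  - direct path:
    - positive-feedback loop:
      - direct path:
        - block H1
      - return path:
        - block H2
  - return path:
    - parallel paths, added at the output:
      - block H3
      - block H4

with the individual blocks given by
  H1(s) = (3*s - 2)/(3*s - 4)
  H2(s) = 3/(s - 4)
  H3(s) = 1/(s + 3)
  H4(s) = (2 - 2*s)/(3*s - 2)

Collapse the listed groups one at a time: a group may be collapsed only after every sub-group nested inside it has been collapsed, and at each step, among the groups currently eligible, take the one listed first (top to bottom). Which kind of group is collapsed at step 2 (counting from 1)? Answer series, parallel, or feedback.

Step 1: apply the feedback formula to H1, H2
Step 2: sum the parallel branches H3, H4
Step 3: apply the feedback formula to [H1/(1-H1*H2)], (H3+H4)
The group at step 2 is a parallel group.

Hence the answer: parallel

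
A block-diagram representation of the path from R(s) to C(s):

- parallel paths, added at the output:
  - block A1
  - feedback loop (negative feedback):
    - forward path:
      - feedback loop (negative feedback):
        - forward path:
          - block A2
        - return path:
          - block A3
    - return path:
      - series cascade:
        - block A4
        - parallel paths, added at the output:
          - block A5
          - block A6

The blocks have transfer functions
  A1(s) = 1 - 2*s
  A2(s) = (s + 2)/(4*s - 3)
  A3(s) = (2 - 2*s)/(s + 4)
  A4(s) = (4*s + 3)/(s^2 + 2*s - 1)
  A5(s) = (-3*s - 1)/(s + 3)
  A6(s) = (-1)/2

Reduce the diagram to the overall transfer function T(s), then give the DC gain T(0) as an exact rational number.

First reduce the diagram to T(s).

Step 1: close the feedback loop around A2, A3 gives (s^2 + 6*s + 8)/(2*s^2 + 11*s - 8)
Step 2: combine A5, A6 in parallel gives (-7*s - 5)/(2*s + 6)
Step 3: reduce the series chain A4, (A5+A6) gives (-28*s^2 - 41*s - 15)/(2*s^3 + 10*s^2 + 10*s - 6)
Step 4: collapse the loop ([A2/(1+A2*A3)] forward, (A4*(A5+A6)) return) gives (2*s^5 + 22*s^4 + 86*s^3 + 134*s^2 + 44*s - 48)/(4*s^5 + 14*s^4 - 95*s^3 - 467*s^2 - 564*s - 72)
Step 5: sum the parallel branches A1, [[A2/(1+A2*A3)]/(1+[A2/(1+A2*A3)]*(A4*(A5+A6)))] gives (-8*s^6 - 22*s^5 + 226*s^4 + 925*s^3 + 795*s^2 - 376*s - 120)/(4*s^5 + 14*s^4 - 95*s^3 - 467*s^2 - 564*s - 72)
That last expression is T(s); at s = 0 only the constant terms survive, so T(0) = -120/(-72) = 5/3.

Answer: 5/3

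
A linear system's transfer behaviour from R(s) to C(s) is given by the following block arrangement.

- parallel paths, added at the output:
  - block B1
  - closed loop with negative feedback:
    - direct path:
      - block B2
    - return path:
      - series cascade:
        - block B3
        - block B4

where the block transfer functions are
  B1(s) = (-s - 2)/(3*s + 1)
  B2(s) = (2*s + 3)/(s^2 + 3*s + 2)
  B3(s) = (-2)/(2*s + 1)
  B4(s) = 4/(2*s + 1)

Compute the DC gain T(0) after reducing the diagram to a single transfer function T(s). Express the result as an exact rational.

1. cascade B3, B4 -> (-8)/(4*s^2 + 4*s + 1)
2. collapse the loop (B2 forward, (B3*B4) return) -> (8*s^3 + 20*s^2 + 14*s + 3)/(4*s^4 + 16*s^3 + 21*s^2 - 5*s - 22)
3. sum the parallel branches B1, [B2/(1+B2*(B3*B4))] -> (-4*s^5 + 15*s^3 + 25*s^2 + 55*s + 47)/(12*s^5 + 52*s^4 + 79*s^3 + 6*s^2 - 71*s - 22)
That last expression is T(s); at s = 0 only the constant terms survive, so T(0) = 47/(-22) = -47/22.

Hence the answer: -47/22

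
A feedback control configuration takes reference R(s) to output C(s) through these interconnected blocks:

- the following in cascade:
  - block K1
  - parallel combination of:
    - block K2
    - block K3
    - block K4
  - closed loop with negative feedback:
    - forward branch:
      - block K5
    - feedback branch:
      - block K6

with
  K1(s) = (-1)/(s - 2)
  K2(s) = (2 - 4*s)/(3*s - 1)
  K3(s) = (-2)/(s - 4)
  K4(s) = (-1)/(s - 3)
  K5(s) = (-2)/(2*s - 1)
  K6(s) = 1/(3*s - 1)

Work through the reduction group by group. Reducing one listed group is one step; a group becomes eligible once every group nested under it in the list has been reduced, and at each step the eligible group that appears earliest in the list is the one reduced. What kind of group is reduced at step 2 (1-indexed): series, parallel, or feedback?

Reducing step by step:

Step 1: sum the parallel branches K2, K3, K4
Step 2: apply the feedback formula to K5, K6
Step 3: series reduction of K1, (K2+K3+K4), [K5/(1+K5*K6)]
At step 2 the group reduced is feedback.

Answer: feedback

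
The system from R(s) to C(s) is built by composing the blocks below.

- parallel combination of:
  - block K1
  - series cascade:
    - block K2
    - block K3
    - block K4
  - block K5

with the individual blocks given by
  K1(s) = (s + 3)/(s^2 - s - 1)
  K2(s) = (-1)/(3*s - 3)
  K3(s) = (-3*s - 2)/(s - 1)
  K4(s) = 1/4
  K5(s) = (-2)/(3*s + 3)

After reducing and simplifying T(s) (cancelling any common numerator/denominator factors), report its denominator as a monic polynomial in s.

[1] series reduction of K2, K3, K4 gives (3*s + 2)/(12*s^2 - 24*s + 12)
[2] add K1, (K2*K3*K4), K5 (parallel) gives (7*s^4 + 50*s^3 - 70*s^2 - 39*s + 42)/(12*s^5 - 24*s^4 - 12*s^3 + 36*s^2 - 12)
Step 2 gives the fully reduced T(s), with no common factor left to cancel. The denominator's leading coefficient is 12, so divide each of its coefficients by 12 to get the monic form.

Answer: s^5 - 2*s^4 - s^3 + 3*s^2 - 1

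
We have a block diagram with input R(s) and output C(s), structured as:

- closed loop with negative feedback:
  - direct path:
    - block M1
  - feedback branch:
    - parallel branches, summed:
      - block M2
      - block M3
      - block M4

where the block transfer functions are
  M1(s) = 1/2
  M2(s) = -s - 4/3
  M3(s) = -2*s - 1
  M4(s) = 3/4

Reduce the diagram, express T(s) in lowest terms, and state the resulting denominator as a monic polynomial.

Step 1. reduce the parallel group M2, M3, M4 = -3*s - 19/12
Step 2. close the feedback loop around M1, (M2+M3+M4) = (-12)/(36*s - 5)
T(s) is the step-2 result (common factors already cancelled). Leading coefficient of the denominator: 36. Divide through by 36 for the monic polynomial.

Final answer: s - 5/36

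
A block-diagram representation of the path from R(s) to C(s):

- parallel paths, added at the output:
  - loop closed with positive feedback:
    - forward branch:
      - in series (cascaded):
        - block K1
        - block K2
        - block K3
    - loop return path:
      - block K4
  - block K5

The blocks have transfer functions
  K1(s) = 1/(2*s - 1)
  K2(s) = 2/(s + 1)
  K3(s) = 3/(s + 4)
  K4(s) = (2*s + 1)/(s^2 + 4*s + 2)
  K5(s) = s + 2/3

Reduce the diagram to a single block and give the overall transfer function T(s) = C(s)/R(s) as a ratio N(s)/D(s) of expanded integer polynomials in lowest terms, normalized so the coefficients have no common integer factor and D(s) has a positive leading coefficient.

1. reduce the series chain K1, K2, K3 -> 6/(2*s^3 + 9*s^2 + 3*s - 4)
2. apply the feedback formula to (K1*K2*K3), K4 -> (6*s^2 + 24*s + 12)/(2*s^5 + 17*s^4 + 43*s^3 + 26*s^2 - 22*s - 14)
3. reduce the parallel group [(K1*K2*K3)/(1-(K1*K2*K3)*K4)], K5; the result is T(s) itself (integer coefficients, no common factor, positive leading denominator coefficient)

Therefore the answer is (6*s^6 + 55*s^5 + 163*s^4 + 164*s^3 + 4*s^2 - 14*s + 8)/(6*s^5 + 51*s^4 + 129*s^3 + 78*s^2 - 66*s - 42).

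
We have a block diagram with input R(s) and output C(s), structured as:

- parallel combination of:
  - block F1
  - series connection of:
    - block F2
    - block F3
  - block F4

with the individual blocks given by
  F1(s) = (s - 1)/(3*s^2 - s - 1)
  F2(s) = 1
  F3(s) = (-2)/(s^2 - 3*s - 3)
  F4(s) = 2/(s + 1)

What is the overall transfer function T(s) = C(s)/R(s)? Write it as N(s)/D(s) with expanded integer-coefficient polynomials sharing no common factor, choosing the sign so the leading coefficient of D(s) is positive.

First reduce the diagram to T(s).

Step 1. multiply F2, F3 (series); result (-2)/(s^2 - 3*s - 3)
Step 2. reduce the parallel group F1, (F2*F3), F4 - this is the overall T(s), already in the required normalized form

Answer: (7*s^4 - 29*s^3 - 22*s^2 + 19*s + 11)/(3*s^5 - 7*s^4 - 17*s^3 - s^2 + 9*s + 3)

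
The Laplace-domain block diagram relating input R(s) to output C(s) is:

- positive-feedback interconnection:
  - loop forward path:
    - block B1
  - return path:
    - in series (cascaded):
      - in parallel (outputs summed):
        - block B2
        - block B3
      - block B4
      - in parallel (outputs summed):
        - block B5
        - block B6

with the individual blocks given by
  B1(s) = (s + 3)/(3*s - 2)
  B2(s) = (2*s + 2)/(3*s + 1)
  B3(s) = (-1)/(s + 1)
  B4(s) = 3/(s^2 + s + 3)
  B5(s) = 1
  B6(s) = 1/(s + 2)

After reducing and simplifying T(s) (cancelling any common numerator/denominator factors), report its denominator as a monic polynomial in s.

1. combine B2, B3 in parallel gives (2*s^2 + s + 1)/(3*s^2 + 4*s + 1)
2. reduce the parallel group B5, B6 gives (s + 3)/(s + 2)
3. cascade (B2+B3), B4, (B5+B6) gives (6*s^3 + 21*s^2 + 12*s + 9)/(3*s^5 + 13*s^4 + 28*s^3 + 41*s^2 + 29*s + 6)
4. feedback reduction of B1, ((B2+B3)*B4*(B5+B6)) gives (3*s^6 + 22*s^5 + 67*s^4 + 125*s^3 + 152*s^2 + 93*s + 18)/(9*s^6 + 33*s^5 + 52*s^4 + 28*s^3 - 70*s^2 - 85*s - 39)
T(s) is the step-4 result (common factors already cancelled). Leading coefficient of the denominator: 9. Divide through by 9 for the monic polynomial.

Answer: s^6 + 11*s^5/3 + 52*s^4/9 + 28*s^3/9 - 70*s^2/9 - 85*s/9 - 13/3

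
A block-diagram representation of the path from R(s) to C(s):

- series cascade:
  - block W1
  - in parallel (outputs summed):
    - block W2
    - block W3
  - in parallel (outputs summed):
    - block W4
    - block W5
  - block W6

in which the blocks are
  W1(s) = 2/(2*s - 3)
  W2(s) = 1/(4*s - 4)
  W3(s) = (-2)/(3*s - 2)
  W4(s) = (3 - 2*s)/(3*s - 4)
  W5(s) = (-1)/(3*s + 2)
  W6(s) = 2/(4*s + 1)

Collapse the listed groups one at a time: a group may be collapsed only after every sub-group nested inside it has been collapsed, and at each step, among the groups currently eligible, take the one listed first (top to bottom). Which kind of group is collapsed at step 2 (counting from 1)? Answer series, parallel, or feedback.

Step 1: parallel reduction of W2, W3
Step 2: combine W4, W5 in parallel
Step 3: reduce the series chain W1, (W2+W3), (W4+W5), W6
The group at step 2 is a parallel group.

Hence the answer: parallel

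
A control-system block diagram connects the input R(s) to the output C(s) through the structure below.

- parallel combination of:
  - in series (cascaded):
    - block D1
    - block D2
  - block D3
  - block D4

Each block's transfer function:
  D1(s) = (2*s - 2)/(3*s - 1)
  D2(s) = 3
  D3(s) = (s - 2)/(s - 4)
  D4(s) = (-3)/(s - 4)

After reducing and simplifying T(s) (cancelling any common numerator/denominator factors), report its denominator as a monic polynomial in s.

Step 1 - multiply D1, D2 (series) gives (6*s - 6)/(3*s - 1)
Step 2 - reduce the parallel group (D1*D2), D3, D4 gives (9*s^2 - 46*s + 29)/(3*s^2 - 13*s + 4)
No further cancellation is possible in the step-2 result, so that is T(s). Its denominator becomes monic after dividing by the leading coefficient 3.

Final answer: s^2 - 13*s/3 + 4/3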